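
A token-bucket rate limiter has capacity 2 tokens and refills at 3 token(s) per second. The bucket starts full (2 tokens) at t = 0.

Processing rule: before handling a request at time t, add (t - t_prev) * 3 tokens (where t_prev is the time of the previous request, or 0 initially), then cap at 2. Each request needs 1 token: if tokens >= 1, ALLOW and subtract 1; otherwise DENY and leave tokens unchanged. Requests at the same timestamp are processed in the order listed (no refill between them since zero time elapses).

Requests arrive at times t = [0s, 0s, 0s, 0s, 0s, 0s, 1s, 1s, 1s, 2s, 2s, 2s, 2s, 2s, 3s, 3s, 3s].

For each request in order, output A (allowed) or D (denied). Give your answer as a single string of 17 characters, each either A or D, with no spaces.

Answer: AADDDDAADAADDDAAD

Derivation:
Simulating step by step:
  req#1 t=0s: ALLOW
  req#2 t=0s: ALLOW
  req#3 t=0s: DENY
  req#4 t=0s: DENY
  req#5 t=0s: DENY
  req#6 t=0s: DENY
  req#7 t=1s: ALLOW
  req#8 t=1s: ALLOW
  req#9 t=1s: DENY
  req#10 t=2s: ALLOW
  req#11 t=2s: ALLOW
  req#12 t=2s: DENY
  req#13 t=2s: DENY
  req#14 t=2s: DENY
  req#15 t=3s: ALLOW
  req#16 t=3s: ALLOW
  req#17 t=3s: DENY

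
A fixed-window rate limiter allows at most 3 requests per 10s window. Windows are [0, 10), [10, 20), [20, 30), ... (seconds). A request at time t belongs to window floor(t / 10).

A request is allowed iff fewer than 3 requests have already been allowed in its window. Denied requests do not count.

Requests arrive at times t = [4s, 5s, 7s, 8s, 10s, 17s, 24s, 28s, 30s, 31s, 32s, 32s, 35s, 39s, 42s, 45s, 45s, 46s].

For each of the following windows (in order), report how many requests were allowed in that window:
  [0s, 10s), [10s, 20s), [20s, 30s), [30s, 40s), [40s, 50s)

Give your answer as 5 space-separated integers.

Processing requests:
  req#1 t=4s (window 0): ALLOW
  req#2 t=5s (window 0): ALLOW
  req#3 t=7s (window 0): ALLOW
  req#4 t=8s (window 0): DENY
  req#5 t=10s (window 1): ALLOW
  req#6 t=17s (window 1): ALLOW
  req#7 t=24s (window 2): ALLOW
  req#8 t=28s (window 2): ALLOW
  req#9 t=30s (window 3): ALLOW
  req#10 t=31s (window 3): ALLOW
  req#11 t=32s (window 3): ALLOW
  req#12 t=32s (window 3): DENY
  req#13 t=35s (window 3): DENY
  req#14 t=39s (window 3): DENY
  req#15 t=42s (window 4): ALLOW
  req#16 t=45s (window 4): ALLOW
  req#17 t=45s (window 4): ALLOW
  req#18 t=46s (window 4): DENY

Allowed counts by window: 3 2 2 3 3

Answer: 3 2 2 3 3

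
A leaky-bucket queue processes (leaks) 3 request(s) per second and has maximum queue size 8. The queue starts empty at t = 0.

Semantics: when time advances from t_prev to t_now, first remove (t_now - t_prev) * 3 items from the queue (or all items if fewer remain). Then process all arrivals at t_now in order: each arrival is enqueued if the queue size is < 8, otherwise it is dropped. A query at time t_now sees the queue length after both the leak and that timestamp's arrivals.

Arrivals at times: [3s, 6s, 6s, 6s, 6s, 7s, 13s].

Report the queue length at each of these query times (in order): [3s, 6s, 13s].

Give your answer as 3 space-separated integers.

Queue lengths at query times:
  query t=3s: backlog = 1
  query t=6s: backlog = 4
  query t=13s: backlog = 1

Answer: 1 4 1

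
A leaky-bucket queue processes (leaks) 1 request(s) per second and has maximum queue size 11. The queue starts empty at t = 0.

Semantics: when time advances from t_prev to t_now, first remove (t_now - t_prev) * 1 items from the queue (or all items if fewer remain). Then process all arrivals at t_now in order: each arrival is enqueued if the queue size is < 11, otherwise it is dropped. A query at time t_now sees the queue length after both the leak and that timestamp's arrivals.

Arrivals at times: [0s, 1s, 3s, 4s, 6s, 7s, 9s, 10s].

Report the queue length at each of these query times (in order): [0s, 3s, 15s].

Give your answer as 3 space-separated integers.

Queue lengths at query times:
  query t=0s: backlog = 1
  query t=3s: backlog = 1
  query t=15s: backlog = 0

Answer: 1 1 0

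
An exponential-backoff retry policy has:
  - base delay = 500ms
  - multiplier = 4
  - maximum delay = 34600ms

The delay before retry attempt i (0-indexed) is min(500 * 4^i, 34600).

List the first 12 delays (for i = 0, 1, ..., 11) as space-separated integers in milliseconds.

Answer: 500 2000 8000 32000 34600 34600 34600 34600 34600 34600 34600 34600

Derivation:
Computing each delay:
  i=0: min(500*4^0, 34600) = 500
  i=1: min(500*4^1, 34600) = 2000
  i=2: min(500*4^2, 34600) = 8000
  i=3: min(500*4^3, 34600) = 32000
  i=4: min(500*4^4, 34600) = 34600
  i=5: min(500*4^5, 34600) = 34600
  i=6: min(500*4^6, 34600) = 34600
  i=7: min(500*4^7, 34600) = 34600
  i=8: min(500*4^8, 34600) = 34600
  i=9: min(500*4^9, 34600) = 34600
  i=10: min(500*4^10, 34600) = 34600
  i=11: min(500*4^11, 34600) = 34600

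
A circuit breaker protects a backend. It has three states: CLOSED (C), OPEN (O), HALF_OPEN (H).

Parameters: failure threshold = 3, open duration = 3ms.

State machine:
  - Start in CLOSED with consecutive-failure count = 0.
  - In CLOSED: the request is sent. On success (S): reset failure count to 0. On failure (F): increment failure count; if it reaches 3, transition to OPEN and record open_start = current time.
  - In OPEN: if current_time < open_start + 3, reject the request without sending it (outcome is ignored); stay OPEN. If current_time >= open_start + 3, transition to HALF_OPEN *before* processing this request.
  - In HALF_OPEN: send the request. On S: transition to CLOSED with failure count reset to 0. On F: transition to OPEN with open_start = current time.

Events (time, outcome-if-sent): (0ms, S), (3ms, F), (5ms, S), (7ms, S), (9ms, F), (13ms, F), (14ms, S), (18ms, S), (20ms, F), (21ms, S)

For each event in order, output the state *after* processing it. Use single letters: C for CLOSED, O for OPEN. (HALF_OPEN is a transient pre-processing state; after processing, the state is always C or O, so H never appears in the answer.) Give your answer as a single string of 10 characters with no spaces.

State after each event:
  event#1 t=0ms outcome=S: state=CLOSED
  event#2 t=3ms outcome=F: state=CLOSED
  event#3 t=5ms outcome=S: state=CLOSED
  event#4 t=7ms outcome=S: state=CLOSED
  event#5 t=9ms outcome=F: state=CLOSED
  event#6 t=13ms outcome=F: state=CLOSED
  event#7 t=14ms outcome=S: state=CLOSED
  event#8 t=18ms outcome=S: state=CLOSED
  event#9 t=20ms outcome=F: state=CLOSED
  event#10 t=21ms outcome=S: state=CLOSED

Answer: CCCCCCCCCC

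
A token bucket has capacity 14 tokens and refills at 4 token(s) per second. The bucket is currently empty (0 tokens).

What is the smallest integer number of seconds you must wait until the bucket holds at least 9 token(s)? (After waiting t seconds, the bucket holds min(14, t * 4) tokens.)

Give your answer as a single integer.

Need t * 4 >= 9, so t >= 9/4.
Smallest integer t = ceil(9/4) = 3.

Answer: 3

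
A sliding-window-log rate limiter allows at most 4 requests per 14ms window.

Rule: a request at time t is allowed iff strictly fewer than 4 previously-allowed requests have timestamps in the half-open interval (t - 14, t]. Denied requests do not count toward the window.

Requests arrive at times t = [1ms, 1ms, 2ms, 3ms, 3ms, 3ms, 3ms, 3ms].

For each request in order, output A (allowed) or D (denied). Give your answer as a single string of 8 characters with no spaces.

Answer: AAAADDDD

Derivation:
Tracking allowed requests in the window:
  req#1 t=1ms: ALLOW
  req#2 t=1ms: ALLOW
  req#3 t=2ms: ALLOW
  req#4 t=3ms: ALLOW
  req#5 t=3ms: DENY
  req#6 t=3ms: DENY
  req#7 t=3ms: DENY
  req#8 t=3ms: DENY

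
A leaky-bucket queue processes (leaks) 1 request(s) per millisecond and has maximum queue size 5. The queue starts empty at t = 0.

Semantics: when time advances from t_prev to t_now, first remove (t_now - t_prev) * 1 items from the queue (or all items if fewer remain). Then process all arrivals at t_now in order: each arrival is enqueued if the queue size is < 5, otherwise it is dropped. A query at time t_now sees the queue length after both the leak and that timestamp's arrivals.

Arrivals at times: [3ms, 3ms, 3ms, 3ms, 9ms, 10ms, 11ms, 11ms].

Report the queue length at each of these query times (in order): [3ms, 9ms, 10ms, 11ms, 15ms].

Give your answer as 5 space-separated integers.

Queue lengths at query times:
  query t=3ms: backlog = 4
  query t=9ms: backlog = 1
  query t=10ms: backlog = 1
  query t=11ms: backlog = 2
  query t=15ms: backlog = 0

Answer: 4 1 1 2 0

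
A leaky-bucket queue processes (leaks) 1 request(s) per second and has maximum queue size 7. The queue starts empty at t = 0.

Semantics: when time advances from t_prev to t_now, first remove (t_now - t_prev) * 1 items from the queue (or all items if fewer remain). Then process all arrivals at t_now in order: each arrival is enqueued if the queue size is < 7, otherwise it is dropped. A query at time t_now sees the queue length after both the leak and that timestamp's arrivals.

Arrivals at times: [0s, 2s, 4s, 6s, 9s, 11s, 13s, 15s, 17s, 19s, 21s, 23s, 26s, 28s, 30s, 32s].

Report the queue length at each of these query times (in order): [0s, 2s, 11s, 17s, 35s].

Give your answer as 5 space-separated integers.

Queue lengths at query times:
  query t=0s: backlog = 1
  query t=2s: backlog = 1
  query t=11s: backlog = 1
  query t=17s: backlog = 1
  query t=35s: backlog = 0

Answer: 1 1 1 1 0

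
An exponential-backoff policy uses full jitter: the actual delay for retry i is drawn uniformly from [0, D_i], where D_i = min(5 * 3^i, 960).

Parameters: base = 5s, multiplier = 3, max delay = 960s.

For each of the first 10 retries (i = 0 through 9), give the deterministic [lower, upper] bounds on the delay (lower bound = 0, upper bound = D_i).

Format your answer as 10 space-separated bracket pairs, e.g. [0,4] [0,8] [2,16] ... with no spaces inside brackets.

Computing bounds per retry:
  i=0: D_i=min(5*3^0,960)=5, bounds=[0,5]
  i=1: D_i=min(5*3^1,960)=15, bounds=[0,15]
  i=2: D_i=min(5*3^2,960)=45, bounds=[0,45]
  i=3: D_i=min(5*3^3,960)=135, bounds=[0,135]
  i=4: D_i=min(5*3^4,960)=405, bounds=[0,405]
  i=5: D_i=min(5*3^5,960)=960, bounds=[0,960]
  i=6: D_i=min(5*3^6,960)=960, bounds=[0,960]
  i=7: D_i=min(5*3^7,960)=960, bounds=[0,960]
  i=8: D_i=min(5*3^8,960)=960, bounds=[0,960]
  i=9: D_i=min(5*3^9,960)=960, bounds=[0,960]

Answer: [0,5] [0,15] [0,45] [0,135] [0,405] [0,960] [0,960] [0,960] [0,960] [0,960]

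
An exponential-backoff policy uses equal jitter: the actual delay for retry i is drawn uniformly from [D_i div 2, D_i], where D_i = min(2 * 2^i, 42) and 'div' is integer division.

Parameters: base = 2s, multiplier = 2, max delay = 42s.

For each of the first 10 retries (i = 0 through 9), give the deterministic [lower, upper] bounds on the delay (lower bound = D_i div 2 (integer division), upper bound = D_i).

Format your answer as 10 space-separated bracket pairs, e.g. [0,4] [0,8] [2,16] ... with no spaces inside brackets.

Computing bounds per retry:
  i=0: D_i=min(2*2^0,42)=2, bounds=[1,2]
  i=1: D_i=min(2*2^1,42)=4, bounds=[2,4]
  i=2: D_i=min(2*2^2,42)=8, bounds=[4,8]
  i=3: D_i=min(2*2^3,42)=16, bounds=[8,16]
  i=4: D_i=min(2*2^4,42)=32, bounds=[16,32]
  i=5: D_i=min(2*2^5,42)=42, bounds=[21,42]
  i=6: D_i=min(2*2^6,42)=42, bounds=[21,42]
  i=7: D_i=min(2*2^7,42)=42, bounds=[21,42]
  i=8: D_i=min(2*2^8,42)=42, bounds=[21,42]
  i=9: D_i=min(2*2^9,42)=42, bounds=[21,42]

Answer: [1,2] [2,4] [4,8] [8,16] [16,32] [21,42] [21,42] [21,42] [21,42] [21,42]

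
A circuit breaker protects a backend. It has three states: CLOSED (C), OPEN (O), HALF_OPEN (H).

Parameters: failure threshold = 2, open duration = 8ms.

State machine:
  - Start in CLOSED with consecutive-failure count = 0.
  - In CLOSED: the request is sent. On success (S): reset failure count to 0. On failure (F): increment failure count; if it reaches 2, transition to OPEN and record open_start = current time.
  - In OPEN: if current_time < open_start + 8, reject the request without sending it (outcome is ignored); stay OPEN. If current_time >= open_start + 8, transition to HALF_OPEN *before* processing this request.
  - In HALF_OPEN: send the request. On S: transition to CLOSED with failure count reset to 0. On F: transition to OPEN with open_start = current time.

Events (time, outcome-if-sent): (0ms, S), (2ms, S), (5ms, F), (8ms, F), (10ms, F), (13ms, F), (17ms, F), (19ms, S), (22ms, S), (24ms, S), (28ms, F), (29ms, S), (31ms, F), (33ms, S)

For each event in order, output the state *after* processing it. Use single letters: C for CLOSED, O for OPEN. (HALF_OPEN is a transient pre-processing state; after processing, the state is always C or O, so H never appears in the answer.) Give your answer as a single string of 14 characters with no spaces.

Answer: CCCOOOOOOOOOOO

Derivation:
State after each event:
  event#1 t=0ms outcome=S: state=CLOSED
  event#2 t=2ms outcome=S: state=CLOSED
  event#3 t=5ms outcome=F: state=CLOSED
  event#4 t=8ms outcome=F: state=OPEN
  event#5 t=10ms outcome=F: state=OPEN
  event#6 t=13ms outcome=F: state=OPEN
  event#7 t=17ms outcome=F: state=OPEN
  event#8 t=19ms outcome=S: state=OPEN
  event#9 t=22ms outcome=S: state=OPEN
  event#10 t=24ms outcome=S: state=OPEN
  event#11 t=28ms outcome=F: state=OPEN
  event#12 t=29ms outcome=S: state=OPEN
  event#13 t=31ms outcome=F: state=OPEN
  event#14 t=33ms outcome=S: state=OPEN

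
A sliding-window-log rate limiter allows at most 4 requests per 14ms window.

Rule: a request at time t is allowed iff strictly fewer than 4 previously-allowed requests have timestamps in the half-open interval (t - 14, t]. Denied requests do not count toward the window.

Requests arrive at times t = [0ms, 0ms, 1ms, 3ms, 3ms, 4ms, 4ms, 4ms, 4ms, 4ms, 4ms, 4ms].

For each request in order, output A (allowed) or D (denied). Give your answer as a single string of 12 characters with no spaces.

Tracking allowed requests in the window:
  req#1 t=0ms: ALLOW
  req#2 t=0ms: ALLOW
  req#3 t=1ms: ALLOW
  req#4 t=3ms: ALLOW
  req#5 t=3ms: DENY
  req#6 t=4ms: DENY
  req#7 t=4ms: DENY
  req#8 t=4ms: DENY
  req#9 t=4ms: DENY
  req#10 t=4ms: DENY
  req#11 t=4ms: DENY
  req#12 t=4ms: DENY

Answer: AAAADDDDDDDD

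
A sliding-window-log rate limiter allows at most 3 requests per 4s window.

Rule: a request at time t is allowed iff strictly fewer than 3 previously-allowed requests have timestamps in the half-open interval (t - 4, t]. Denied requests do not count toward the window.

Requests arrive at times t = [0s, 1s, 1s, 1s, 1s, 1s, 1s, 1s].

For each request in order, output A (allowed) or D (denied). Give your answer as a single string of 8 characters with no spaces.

Answer: AAADDDDD

Derivation:
Tracking allowed requests in the window:
  req#1 t=0s: ALLOW
  req#2 t=1s: ALLOW
  req#3 t=1s: ALLOW
  req#4 t=1s: DENY
  req#5 t=1s: DENY
  req#6 t=1s: DENY
  req#7 t=1s: DENY
  req#8 t=1s: DENY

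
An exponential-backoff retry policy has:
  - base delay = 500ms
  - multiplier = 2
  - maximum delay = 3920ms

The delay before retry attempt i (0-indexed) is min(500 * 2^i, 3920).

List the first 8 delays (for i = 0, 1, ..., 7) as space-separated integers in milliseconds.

Answer: 500 1000 2000 3920 3920 3920 3920 3920

Derivation:
Computing each delay:
  i=0: min(500*2^0, 3920) = 500
  i=1: min(500*2^1, 3920) = 1000
  i=2: min(500*2^2, 3920) = 2000
  i=3: min(500*2^3, 3920) = 3920
  i=4: min(500*2^4, 3920) = 3920
  i=5: min(500*2^5, 3920) = 3920
  i=6: min(500*2^6, 3920) = 3920
  i=7: min(500*2^7, 3920) = 3920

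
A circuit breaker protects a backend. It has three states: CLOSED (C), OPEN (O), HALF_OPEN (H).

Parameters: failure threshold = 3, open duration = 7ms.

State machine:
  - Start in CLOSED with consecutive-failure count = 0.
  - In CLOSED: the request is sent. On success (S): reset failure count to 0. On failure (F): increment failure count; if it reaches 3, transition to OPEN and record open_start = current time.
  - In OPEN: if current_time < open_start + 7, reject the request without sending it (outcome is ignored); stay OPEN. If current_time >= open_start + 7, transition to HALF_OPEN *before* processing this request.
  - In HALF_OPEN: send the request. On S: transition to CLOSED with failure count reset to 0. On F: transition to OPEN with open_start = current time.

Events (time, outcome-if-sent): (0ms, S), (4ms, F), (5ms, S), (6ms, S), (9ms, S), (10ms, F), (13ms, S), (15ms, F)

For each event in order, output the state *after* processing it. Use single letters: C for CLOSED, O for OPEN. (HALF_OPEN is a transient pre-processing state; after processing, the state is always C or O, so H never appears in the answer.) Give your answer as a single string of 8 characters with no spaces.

Answer: CCCCCCCC

Derivation:
State after each event:
  event#1 t=0ms outcome=S: state=CLOSED
  event#2 t=4ms outcome=F: state=CLOSED
  event#3 t=5ms outcome=S: state=CLOSED
  event#4 t=6ms outcome=S: state=CLOSED
  event#5 t=9ms outcome=S: state=CLOSED
  event#6 t=10ms outcome=F: state=CLOSED
  event#7 t=13ms outcome=S: state=CLOSED
  event#8 t=15ms outcome=F: state=CLOSED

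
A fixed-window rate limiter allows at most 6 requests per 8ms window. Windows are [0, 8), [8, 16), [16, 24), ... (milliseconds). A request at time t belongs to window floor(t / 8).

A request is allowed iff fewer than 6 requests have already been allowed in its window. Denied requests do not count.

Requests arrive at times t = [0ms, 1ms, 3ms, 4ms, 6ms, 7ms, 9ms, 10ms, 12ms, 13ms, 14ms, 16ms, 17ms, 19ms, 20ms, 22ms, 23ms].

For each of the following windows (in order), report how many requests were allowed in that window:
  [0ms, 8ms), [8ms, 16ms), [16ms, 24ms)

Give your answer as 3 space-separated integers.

Processing requests:
  req#1 t=0ms (window 0): ALLOW
  req#2 t=1ms (window 0): ALLOW
  req#3 t=3ms (window 0): ALLOW
  req#4 t=4ms (window 0): ALLOW
  req#5 t=6ms (window 0): ALLOW
  req#6 t=7ms (window 0): ALLOW
  req#7 t=9ms (window 1): ALLOW
  req#8 t=10ms (window 1): ALLOW
  req#9 t=12ms (window 1): ALLOW
  req#10 t=13ms (window 1): ALLOW
  req#11 t=14ms (window 1): ALLOW
  req#12 t=16ms (window 2): ALLOW
  req#13 t=17ms (window 2): ALLOW
  req#14 t=19ms (window 2): ALLOW
  req#15 t=20ms (window 2): ALLOW
  req#16 t=22ms (window 2): ALLOW
  req#17 t=23ms (window 2): ALLOW

Allowed counts by window: 6 5 6

Answer: 6 5 6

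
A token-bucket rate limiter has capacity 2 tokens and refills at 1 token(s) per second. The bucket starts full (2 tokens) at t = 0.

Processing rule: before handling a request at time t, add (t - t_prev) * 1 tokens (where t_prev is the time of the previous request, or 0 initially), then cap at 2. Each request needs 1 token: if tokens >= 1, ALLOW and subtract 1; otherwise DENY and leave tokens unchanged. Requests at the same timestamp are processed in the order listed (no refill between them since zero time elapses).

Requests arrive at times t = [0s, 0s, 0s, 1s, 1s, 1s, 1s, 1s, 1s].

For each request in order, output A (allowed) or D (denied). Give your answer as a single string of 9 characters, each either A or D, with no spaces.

Answer: AADADDDDD

Derivation:
Simulating step by step:
  req#1 t=0s: ALLOW
  req#2 t=0s: ALLOW
  req#3 t=0s: DENY
  req#4 t=1s: ALLOW
  req#5 t=1s: DENY
  req#6 t=1s: DENY
  req#7 t=1s: DENY
  req#8 t=1s: DENY
  req#9 t=1s: DENY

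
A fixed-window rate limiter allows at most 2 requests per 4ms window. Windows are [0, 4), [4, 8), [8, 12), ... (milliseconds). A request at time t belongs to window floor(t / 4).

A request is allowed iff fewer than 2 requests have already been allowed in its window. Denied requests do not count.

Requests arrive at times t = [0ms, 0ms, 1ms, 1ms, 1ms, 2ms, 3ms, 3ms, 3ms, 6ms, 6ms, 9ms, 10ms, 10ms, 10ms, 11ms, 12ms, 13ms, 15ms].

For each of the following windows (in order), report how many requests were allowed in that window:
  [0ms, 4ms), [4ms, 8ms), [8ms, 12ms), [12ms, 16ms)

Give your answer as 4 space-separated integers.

Processing requests:
  req#1 t=0ms (window 0): ALLOW
  req#2 t=0ms (window 0): ALLOW
  req#3 t=1ms (window 0): DENY
  req#4 t=1ms (window 0): DENY
  req#5 t=1ms (window 0): DENY
  req#6 t=2ms (window 0): DENY
  req#7 t=3ms (window 0): DENY
  req#8 t=3ms (window 0): DENY
  req#9 t=3ms (window 0): DENY
  req#10 t=6ms (window 1): ALLOW
  req#11 t=6ms (window 1): ALLOW
  req#12 t=9ms (window 2): ALLOW
  req#13 t=10ms (window 2): ALLOW
  req#14 t=10ms (window 2): DENY
  req#15 t=10ms (window 2): DENY
  req#16 t=11ms (window 2): DENY
  req#17 t=12ms (window 3): ALLOW
  req#18 t=13ms (window 3): ALLOW
  req#19 t=15ms (window 3): DENY

Allowed counts by window: 2 2 2 2

Answer: 2 2 2 2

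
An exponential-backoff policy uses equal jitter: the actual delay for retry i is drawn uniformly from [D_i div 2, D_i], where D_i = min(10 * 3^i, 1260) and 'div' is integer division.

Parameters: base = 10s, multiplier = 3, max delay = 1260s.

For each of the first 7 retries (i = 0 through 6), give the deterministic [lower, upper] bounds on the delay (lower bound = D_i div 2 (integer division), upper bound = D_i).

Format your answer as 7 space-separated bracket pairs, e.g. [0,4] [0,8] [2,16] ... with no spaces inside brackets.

Answer: [5,10] [15,30] [45,90] [135,270] [405,810] [630,1260] [630,1260]

Derivation:
Computing bounds per retry:
  i=0: D_i=min(10*3^0,1260)=10, bounds=[5,10]
  i=1: D_i=min(10*3^1,1260)=30, bounds=[15,30]
  i=2: D_i=min(10*3^2,1260)=90, bounds=[45,90]
  i=3: D_i=min(10*3^3,1260)=270, bounds=[135,270]
  i=4: D_i=min(10*3^4,1260)=810, bounds=[405,810]
  i=5: D_i=min(10*3^5,1260)=1260, bounds=[630,1260]
  i=6: D_i=min(10*3^6,1260)=1260, bounds=[630,1260]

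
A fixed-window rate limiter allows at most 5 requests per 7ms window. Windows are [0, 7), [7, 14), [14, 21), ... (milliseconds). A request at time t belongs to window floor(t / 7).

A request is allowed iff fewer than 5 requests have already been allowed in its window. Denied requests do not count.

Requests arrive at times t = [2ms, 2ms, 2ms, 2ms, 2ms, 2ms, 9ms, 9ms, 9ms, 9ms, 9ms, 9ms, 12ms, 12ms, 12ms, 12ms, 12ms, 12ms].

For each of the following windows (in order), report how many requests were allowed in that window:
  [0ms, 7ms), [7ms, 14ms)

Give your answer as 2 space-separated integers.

Answer: 5 5

Derivation:
Processing requests:
  req#1 t=2ms (window 0): ALLOW
  req#2 t=2ms (window 0): ALLOW
  req#3 t=2ms (window 0): ALLOW
  req#4 t=2ms (window 0): ALLOW
  req#5 t=2ms (window 0): ALLOW
  req#6 t=2ms (window 0): DENY
  req#7 t=9ms (window 1): ALLOW
  req#8 t=9ms (window 1): ALLOW
  req#9 t=9ms (window 1): ALLOW
  req#10 t=9ms (window 1): ALLOW
  req#11 t=9ms (window 1): ALLOW
  req#12 t=9ms (window 1): DENY
  req#13 t=12ms (window 1): DENY
  req#14 t=12ms (window 1): DENY
  req#15 t=12ms (window 1): DENY
  req#16 t=12ms (window 1): DENY
  req#17 t=12ms (window 1): DENY
  req#18 t=12ms (window 1): DENY

Allowed counts by window: 5 5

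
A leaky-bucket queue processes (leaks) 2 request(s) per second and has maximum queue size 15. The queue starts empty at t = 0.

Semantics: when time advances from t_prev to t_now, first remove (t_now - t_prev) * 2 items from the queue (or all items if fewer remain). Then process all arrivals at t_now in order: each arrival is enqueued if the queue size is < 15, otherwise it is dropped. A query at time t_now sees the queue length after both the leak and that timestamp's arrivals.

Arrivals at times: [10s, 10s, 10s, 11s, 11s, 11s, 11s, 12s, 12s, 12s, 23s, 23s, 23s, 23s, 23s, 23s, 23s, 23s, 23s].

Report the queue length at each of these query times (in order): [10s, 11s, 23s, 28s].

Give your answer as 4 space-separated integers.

Queue lengths at query times:
  query t=10s: backlog = 3
  query t=11s: backlog = 5
  query t=23s: backlog = 9
  query t=28s: backlog = 0

Answer: 3 5 9 0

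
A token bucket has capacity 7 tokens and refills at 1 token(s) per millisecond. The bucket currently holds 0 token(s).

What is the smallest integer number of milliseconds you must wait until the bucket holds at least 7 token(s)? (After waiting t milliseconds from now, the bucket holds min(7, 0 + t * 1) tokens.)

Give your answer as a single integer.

Need 0 + t * 1 >= 7, so t >= 7/1.
Smallest integer t = ceil(7/1) = 7.

Answer: 7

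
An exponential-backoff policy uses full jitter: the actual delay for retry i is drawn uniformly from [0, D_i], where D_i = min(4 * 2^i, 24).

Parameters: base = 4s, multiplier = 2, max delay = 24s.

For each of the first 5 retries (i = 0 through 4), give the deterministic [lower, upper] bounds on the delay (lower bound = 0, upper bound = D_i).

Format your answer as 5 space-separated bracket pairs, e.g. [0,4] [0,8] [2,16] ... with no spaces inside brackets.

Computing bounds per retry:
  i=0: D_i=min(4*2^0,24)=4, bounds=[0,4]
  i=1: D_i=min(4*2^1,24)=8, bounds=[0,8]
  i=2: D_i=min(4*2^2,24)=16, bounds=[0,16]
  i=3: D_i=min(4*2^3,24)=24, bounds=[0,24]
  i=4: D_i=min(4*2^4,24)=24, bounds=[0,24]

Answer: [0,4] [0,8] [0,16] [0,24] [0,24]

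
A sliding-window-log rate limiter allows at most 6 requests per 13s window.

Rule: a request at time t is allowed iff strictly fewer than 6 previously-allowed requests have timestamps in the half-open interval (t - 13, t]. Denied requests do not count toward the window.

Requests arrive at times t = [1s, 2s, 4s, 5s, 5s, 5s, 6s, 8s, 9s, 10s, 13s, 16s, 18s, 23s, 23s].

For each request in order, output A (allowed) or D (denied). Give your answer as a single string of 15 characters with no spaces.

Answer: AAAAAADDDDDAAAA

Derivation:
Tracking allowed requests in the window:
  req#1 t=1s: ALLOW
  req#2 t=2s: ALLOW
  req#3 t=4s: ALLOW
  req#4 t=5s: ALLOW
  req#5 t=5s: ALLOW
  req#6 t=5s: ALLOW
  req#7 t=6s: DENY
  req#8 t=8s: DENY
  req#9 t=9s: DENY
  req#10 t=10s: DENY
  req#11 t=13s: DENY
  req#12 t=16s: ALLOW
  req#13 t=18s: ALLOW
  req#14 t=23s: ALLOW
  req#15 t=23s: ALLOW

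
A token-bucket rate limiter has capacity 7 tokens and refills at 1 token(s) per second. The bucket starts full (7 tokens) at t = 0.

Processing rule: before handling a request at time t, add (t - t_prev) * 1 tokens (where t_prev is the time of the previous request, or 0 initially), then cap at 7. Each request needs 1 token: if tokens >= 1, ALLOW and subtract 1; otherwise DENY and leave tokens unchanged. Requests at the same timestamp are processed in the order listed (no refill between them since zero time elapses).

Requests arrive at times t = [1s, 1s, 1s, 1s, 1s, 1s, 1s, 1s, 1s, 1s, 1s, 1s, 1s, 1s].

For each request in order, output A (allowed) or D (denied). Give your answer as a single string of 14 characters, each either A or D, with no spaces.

Simulating step by step:
  req#1 t=1s: ALLOW
  req#2 t=1s: ALLOW
  req#3 t=1s: ALLOW
  req#4 t=1s: ALLOW
  req#5 t=1s: ALLOW
  req#6 t=1s: ALLOW
  req#7 t=1s: ALLOW
  req#8 t=1s: DENY
  req#9 t=1s: DENY
  req#10 t=1s: DENY
  req#11 t=1s: DENY
  req#12 t=1s: DENY
  req#13 t=1s: DENY
  req#14 t=1s: DENY

Answer: AAAAAAADDDDDDD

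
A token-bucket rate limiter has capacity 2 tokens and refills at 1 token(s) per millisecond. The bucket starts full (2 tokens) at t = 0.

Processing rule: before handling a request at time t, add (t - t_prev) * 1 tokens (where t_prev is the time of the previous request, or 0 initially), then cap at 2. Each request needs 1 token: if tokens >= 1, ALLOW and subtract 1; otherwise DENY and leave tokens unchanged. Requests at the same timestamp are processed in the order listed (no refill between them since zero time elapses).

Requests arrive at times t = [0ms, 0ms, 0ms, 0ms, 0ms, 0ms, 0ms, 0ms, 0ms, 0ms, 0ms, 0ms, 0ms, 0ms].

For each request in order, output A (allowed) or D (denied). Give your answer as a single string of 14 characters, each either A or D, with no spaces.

Answer: AADDDDDDDDDDDD

Derivation:
Simulating step by step:
  req#1 t=0ms: ALLOW
  req#2 t=0ms: ALLOW
  req#3 t=0ms: DENY
  req#4 t=0ms: DENY
  req#5 t=0ms: DENY
  req#6 t=0ms: DENY
  req#7 t=0ms: DENY
  req#8 t=0ms: DENY
  req#9 t=0ms: DENY
  req#10 t=0ms: DENY
  req#11 t=0ms: DENY
  req#12 t=0ms: DENY
  req#13 t=0ms: DENY
  req#14 t=0ms: DENY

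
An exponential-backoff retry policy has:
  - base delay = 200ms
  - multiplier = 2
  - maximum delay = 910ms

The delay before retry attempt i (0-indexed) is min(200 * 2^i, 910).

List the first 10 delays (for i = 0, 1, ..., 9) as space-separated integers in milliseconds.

Answer: 200 400 800 910 910 910 910 910 910 910

Derivation:
Computing each delay:
  i=0: min(200*2^0, 910) = 200
  i=1: min(200*2^1, 910) = 400
  i=2: min(200*2^2, 910) = 800
  i=3: min(200*2^3, 910) = 910
  i=4: min(200*2^4, 910) = 910
  i=5: min(200*2^5, 910) = 910
  i=6: min(200*2^6, 910) = 910
  i=7: min(200*2^7, 910) = 910
  i=8: min(200*2^8, 910) = 910
  i=9: min(200*2^9, 910) = 910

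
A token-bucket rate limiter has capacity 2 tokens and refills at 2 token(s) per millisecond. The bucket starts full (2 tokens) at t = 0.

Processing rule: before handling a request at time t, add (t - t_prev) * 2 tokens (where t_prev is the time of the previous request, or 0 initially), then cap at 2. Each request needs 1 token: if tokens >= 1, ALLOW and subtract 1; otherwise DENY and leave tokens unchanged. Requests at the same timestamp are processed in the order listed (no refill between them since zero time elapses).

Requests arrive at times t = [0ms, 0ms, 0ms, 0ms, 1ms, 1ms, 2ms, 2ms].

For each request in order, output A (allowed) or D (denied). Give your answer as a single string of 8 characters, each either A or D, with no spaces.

Answer: AADDAAAA

Derivation:
Simulating step by step:
  req#1 t=0ms: ALLOW
  req#2 t=0ms: ALLOW
  req#3 t=0ms: DENY
  req#4 t=0ms: DENY
  req#5 t=1ms: ALLOW
  req#6 t=1ms: ALLOW
  req#7 t=2ms: ALLOW
  req#8 t=2ms: ALLOW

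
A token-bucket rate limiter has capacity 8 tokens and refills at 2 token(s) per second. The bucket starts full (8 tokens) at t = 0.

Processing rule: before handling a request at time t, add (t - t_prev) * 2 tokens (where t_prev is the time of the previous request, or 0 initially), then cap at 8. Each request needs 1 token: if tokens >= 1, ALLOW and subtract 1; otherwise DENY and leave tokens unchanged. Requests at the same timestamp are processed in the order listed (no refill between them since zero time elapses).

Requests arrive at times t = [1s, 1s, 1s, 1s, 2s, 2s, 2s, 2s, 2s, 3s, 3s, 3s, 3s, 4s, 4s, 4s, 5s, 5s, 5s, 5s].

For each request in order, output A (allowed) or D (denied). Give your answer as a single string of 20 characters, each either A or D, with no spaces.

Simulating step by step:
  req#1 t=1s: ALLOW
  req#2 t=1s: ALLOW
  req#3 t=1s: ALLOW
  req#4 t=1s: ALLOW
  req#5 t=2s: ALLOW
  req#6 t=2s: ALLOW
  req#7 t=2s: ALLOW
  req#8 t=2s: ALLOW
  req#9 t=2s: ALLOW
  req#10 t=3s: ALLOW
  req#11 t=3s: ALLOW
  req#12 t=3s: ALLOW
  req#13 t=3s: DENY
  req#14 t=4s: ALLOW
  req#15 t=4s: ALLOW
  req#16 t=4s: DENY
  req#17 t=5s: ALLOW
  req#18 t=5s: ALLOW
  req#19 t=5s: DENY
  req#20 t=5s: DENY

Answer: AAAAAAAAAAAADAADAADD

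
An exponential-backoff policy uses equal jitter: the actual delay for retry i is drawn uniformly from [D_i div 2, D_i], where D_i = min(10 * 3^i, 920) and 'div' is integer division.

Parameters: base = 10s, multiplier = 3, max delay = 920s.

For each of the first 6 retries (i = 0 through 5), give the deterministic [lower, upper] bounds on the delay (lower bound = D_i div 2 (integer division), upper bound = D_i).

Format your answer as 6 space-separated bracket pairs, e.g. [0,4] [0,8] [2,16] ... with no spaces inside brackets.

Answer: [5,10] [15,30] [45,90] [135,270] [405,810] [460,920]

Derivation:
Computing bounds per retry:
  i=0: D_i=min(10*3^0,920)=10, bounds=[5,10]
  i=1: D_i=min(10*3^1,920)=30, bounds=[15,30]
  i=2: D_i=min(10*3^2,920)=90, bounds=[45,90]
  i=3: D_i=min(10*3^3,920)=270, bounds=[135,270]
  i=4: D_i=min(10*3^4,920)=810, bounds=[405,810]
  i=5: D_i=min(10*3^5,920)=920, bounds=[460,920]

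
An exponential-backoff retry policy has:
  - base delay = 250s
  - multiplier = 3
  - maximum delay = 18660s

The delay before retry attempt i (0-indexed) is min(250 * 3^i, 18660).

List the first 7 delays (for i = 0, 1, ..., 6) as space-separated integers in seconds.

Computing each delay:
  i=0: min(250*3^0, 18660) = 250
  i=1: min(250*3^1, 18660) = 750
  i=2: min(250*3^2, 18660) = 2250
  i=3: min(250*3^3, 18660) = 6750
  i=4: min(250*3^4, 18660) = 18660
  i=5: min(250*3^5, 18660) = 18660
  i=6: min(250*3^6, 18660) = 18660

Answer: 250 750 2250 6750 18660 18660 18660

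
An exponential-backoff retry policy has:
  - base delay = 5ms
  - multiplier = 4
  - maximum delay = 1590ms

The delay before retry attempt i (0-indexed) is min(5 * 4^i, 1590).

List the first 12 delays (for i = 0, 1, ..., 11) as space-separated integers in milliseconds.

Computing each delay:
  i=0: min(5*4^0, 1590) = 5
  i=1: min(5*4^1, 1590) = 20
  i=2: min(5*4^2, 1590) = 80
  i=3: min(5*4^3, 1590) = 320
  i=4: min(5*4^4, 1590) = 1280
  i=5: min(5*4^5, 1590) = 1590
  i=6: min(5*4^6, 1590) = 1590
  i=7: min(5*4^7, 1590) = 1590
  i=8: min(5*4^8, 1590) = 1590
  i=9: min(5*4^9, 1590) = 1590
  i=10: min(5*4^10, 1590) = 1590
  i=11: min(5*4^11, 1590) = 1590

Answer: 5 20 80 320 1280 1590 1590 1590 1590 1590 1590 1590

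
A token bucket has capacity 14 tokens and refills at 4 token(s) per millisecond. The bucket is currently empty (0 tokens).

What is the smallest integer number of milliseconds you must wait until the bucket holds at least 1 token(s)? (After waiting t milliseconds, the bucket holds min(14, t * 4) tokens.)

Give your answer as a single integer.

Need t * 4 >= 1, so t >= 1/4.
Smallest integer t = ceil(1/4) = 1.

Answer: 1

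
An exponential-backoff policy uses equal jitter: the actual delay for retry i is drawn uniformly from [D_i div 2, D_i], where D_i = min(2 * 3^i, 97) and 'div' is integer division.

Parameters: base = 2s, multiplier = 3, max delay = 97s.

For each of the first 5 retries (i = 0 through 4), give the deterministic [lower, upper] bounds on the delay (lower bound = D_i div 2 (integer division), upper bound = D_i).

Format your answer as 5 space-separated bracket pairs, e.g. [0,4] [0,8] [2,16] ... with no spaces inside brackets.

Computing bounds per retry:
  i=0: D_i=min(2*3^0,97)=2, bounds=[1,2]
  i=1: D_i=min(2*3^1,97)=6, bounds=[3,6]
  i=2: D_i=min(2*3^2,97)=18, bounds=[9,18]
  i=3: D_i=min(2*3^3,97)=54, bounds=[27,54]
  i=4: D_i=min(2*3^4,97)=97, bounds=[48,97]

Answer: [1,2] [3,6] [9,18] [27,54] [48,97]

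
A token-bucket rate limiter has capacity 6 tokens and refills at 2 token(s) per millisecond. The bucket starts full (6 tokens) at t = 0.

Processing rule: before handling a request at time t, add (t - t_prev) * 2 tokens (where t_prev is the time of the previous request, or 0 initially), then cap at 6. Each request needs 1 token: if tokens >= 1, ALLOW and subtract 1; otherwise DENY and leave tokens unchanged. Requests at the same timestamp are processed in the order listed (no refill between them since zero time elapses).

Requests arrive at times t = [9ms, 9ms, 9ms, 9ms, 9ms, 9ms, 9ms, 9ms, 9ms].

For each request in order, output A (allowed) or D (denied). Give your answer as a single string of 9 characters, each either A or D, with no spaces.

Answer: AAAAAADDD

Derivation:
Simulating step by step:
  req#1 t=9ms: ALLOW
  req#2 t=9ms: ALLOW
  req#3 t=9ms: ALLOW
  req#4 t=9ms: ALLOW
  req#5 t=9ms: ALLOW
  req#6 t=9ms: ALLOW
  req#7 t=9ms: DENY
  req#8 t=9ms: DENY
  req#9 t=9ms: DENY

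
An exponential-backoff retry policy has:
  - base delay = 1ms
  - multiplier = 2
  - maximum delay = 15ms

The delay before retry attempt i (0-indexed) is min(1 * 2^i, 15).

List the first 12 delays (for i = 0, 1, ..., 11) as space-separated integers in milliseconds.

Computing each delay:
  i=0: min(1*2^0, 15) = 1
  i=1: min(1*2^1, 15) = 2
  i=2: min(1*2^2, 15) = 4
  i=3: min(1*2^3, 15) = 8
  i=4: min(1*2^4, 15) = 15
  i=5: min(1*2^5, 15) = 15
  i=6: min(1*2^6, 15) = 15
  i=7: min(1*2^7, 15) = 15
  i=8: min(1*2^8, 15) = 15
  i=9: min(1*2^9, 15) = 15
  i=10: min(1*2^10, 15) = 15
  i=11: min(1*2^11, 15) = 15

Answer: 1 2 4 8 15 15 15 15 15 15 15 15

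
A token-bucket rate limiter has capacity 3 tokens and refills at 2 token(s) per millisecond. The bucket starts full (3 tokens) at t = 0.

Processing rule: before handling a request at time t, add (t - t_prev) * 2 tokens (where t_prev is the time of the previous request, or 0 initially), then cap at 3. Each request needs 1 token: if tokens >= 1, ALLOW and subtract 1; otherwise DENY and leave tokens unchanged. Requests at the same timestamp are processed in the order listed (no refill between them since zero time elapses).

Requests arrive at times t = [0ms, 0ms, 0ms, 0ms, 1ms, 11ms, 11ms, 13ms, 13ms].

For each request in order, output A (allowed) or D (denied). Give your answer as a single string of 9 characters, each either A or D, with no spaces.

Answer: AAADAAAAA

Derivation:
Simulating step by step:
  req#1 t=0ms: ALLOW
  req#2 t=0ms: ALLOW
  req#3 t=0ms: ALLOW
  req#4 t=0ms: DENY
  req#5 t=1ms: ALLOW
  req#6 t=11ms: ALLOW
  req#7 t=11ms: ALLOW
  req#8 t=13ms: ALLOW
  req#9 t=13ms: ALLOW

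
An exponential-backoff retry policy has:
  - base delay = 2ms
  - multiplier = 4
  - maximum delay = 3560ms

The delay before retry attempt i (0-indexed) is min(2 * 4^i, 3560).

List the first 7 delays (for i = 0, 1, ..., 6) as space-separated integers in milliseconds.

Answer: 2 8 32 128 512 2048 3560

Derivation:
Computing each delay:
  i=0: min(2*4^0, 3560) = 2
  i=1: min(2*4^1, 3560) = 8
  i=2: min(2*4^2, 3560) = 32
  i=3: min(2*4^3, 3560) = 128
  i=4: min(2*4^4, 3560) = 512
  i=5: min(2*4^5, 3560) = 2048
  i=6: min(2*4^6, 3560) = 3560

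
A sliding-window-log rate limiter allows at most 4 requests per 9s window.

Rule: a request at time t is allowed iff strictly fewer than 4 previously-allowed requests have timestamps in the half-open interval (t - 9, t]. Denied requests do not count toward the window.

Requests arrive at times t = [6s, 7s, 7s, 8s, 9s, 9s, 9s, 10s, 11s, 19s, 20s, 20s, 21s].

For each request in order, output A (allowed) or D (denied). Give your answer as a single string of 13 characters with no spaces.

Tracking allowed requests in the window:
  req#1 t=6s: ALLOW
  req#2 t=7s: ALLOW
  req#3 t=7s: ALLOW
  req#4 t=8s: ALLOW
  req#5 t=9s: DENY
  req#6 t=9s: DENY
  req#7 t=9s: DENY
  req#8 t=10s: DENY
  req#9 t=11s: DENY
  req#10 t=19s: ALLOW
  req#11 t=20s: ALLOW
  req#12 t=20s: ALLOW
  req#13 t=21s: ALLOW

Answer: AAAADDDDDAAAA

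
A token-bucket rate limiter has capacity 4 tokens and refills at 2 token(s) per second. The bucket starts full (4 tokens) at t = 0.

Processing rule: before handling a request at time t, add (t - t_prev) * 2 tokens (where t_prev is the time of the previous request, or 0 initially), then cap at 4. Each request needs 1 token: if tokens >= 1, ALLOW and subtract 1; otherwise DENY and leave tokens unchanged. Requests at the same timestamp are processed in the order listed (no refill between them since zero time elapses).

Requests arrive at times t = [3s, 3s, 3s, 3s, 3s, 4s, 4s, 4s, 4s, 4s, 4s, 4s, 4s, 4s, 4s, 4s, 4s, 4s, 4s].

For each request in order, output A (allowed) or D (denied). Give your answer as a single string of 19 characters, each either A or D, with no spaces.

Answer: AAAADAADDDDDDDDDDDD

Derivation:
Simulating step by step:
  req#1 t=3s: ALLOW
  req#2 t=3s: ALLOW
  req#3 t=3s: ALLOW
  req#4 t=3s: ALLOW
  req#5 t=3s: DENY
  req#6 t=4s: ALLOW
  req#7 t=4s: ALLOW
  req#8 t=4s: DENY
  req#9 t=4s: DENY
  req#10 t=4s: DENY
  req#11 t=4s: DENY
  req#12 t=4s: DENY
  req#13 t=4s: DENY
  req#14 t=4s: DENY
  req#15 t=4s: DENY
  req#16 t=4s: DENY
  req#17 t=4s: DENY
  req#18 t=4s: DENY
  req#19 t=4s: DENY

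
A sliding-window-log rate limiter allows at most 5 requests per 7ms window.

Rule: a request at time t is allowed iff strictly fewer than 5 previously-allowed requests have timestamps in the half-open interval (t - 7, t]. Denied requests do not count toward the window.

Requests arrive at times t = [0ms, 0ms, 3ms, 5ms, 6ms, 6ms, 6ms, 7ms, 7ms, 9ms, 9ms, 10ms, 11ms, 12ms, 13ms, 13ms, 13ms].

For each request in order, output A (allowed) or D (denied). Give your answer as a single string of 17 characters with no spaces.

Tracking allowed requests in the window:
  req#1 t=0ms: ALLOW
  req#2 t=0ms: ALLOW
  req#3 t=3ms: ALLOW
  req#4 t=5ms: ALLOW
  req#5 t=6ms: ALLOW
  req#6 t=6ms: DENY
  req#7 t=6ms: DENY
  req#8 t=7ms: ALLOW
  req#9 t=7ms: ALLOW
  req#10 t=9ms: DENY
  req#11 t=9ms: DENY
  req#12 t=10ms: ALLOW
  req#13 t=11ms: DENY
  req#14 t=12ms: ALLOW
  req#15 t=13ms: ALLOW
  req#16 t=13ms: DENY
  req#17 t=13ms: DENY

Answer: AAAAADDAADDADAADD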